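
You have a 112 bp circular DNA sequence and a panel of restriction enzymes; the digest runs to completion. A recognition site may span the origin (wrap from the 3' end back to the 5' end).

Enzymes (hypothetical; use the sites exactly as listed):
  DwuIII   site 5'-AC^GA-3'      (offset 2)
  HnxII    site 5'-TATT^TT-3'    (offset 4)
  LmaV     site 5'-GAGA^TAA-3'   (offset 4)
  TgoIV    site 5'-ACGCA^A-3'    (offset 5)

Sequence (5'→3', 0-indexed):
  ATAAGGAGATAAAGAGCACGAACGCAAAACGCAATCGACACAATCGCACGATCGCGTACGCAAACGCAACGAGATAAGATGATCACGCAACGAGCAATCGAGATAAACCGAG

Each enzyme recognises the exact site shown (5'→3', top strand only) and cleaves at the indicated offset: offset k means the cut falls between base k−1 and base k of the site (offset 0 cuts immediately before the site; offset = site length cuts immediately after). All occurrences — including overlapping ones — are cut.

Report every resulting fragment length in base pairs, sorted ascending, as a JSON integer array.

Scan for sites:
  DwuIII (ACGA, off=2): starts [17, 47, 68, 89] → cuts [19, 49, 70, 91]
  HnxII (TATTTT, off=4): no sites
  LmaV (GAGATAA, off=4): starts [5, 70, 99, 109] → cuts [1, 9, 74, 103]
  TgoIV (ACGCAA, off=5): starts [21, 28, 57, 63, 84] → cuts [26, 33, 62, 68, 89]

All cut coordinates (distinct, sorted): [1, 9, 19, 26, 33, 49, 62, 68, 70, 74, 89, 91, 103]

Fragment lengths:
  1→9: 8 bp
  9→19: 10 bp
  19→26: 7 bp
  26→33: 7 bp
  33→49: 16 bp
  49→62: 13 bp
  62→68: 6 bp
  68→70: 2 bp
  70→74: 4 bp
  74→89: 15 bp
  89→91: 2 bp
  91→103: 12 bp
  103→1 (wrap): 112-103+1 = 10 bp

[2,2,4,6,7,7,8,10,10,12,13,15,16]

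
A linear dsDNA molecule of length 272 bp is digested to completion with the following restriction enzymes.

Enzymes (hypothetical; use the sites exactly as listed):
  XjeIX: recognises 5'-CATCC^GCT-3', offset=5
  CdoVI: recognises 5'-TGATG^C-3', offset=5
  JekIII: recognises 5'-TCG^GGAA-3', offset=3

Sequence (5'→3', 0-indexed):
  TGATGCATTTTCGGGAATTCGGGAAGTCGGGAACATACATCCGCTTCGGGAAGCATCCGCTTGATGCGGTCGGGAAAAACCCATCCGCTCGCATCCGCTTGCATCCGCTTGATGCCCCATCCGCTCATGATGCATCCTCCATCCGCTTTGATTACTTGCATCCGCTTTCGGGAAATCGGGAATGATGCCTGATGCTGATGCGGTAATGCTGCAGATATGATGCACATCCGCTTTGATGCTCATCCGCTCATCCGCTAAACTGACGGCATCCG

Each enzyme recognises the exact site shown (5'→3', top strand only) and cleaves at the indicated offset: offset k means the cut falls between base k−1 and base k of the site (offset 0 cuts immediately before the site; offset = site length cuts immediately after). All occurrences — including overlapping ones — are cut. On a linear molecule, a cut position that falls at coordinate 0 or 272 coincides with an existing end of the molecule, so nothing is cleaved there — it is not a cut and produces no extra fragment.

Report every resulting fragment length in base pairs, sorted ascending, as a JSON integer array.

[5,6,6,6,7,7,7,7,8,8,8,8,8,8,8,8,9,9,10,10,10,10,12,13,14,19,19,22]

Scan for sites:
  XjeIX CATCCGCT/5: at [37, 53, 81, 91, 101, 117, 139, 158, 224, 240, 248] ⇒ [42, 58, 86, 96, 106, 122, 144, 163, 229, 245, 253]
  CdoVI TGATGC/5: at [0, 61, 109, 127, 182, 189, 195, 217, 233] ⇒ [5, 66, 114, 132, 187, 194, 200, 222, 238]
  JekIII TCGGGAA/3: at [10, 18, 26, 45, 69, 167, 175] ⇒ [13, 21, 29, 48, 72, 170, 178]

Pooled cuts: [5, 13, 21, 29, 42, 48, 58, 66, 72, 86, 96, 106, 114, 122, 132, 144, 163, 170, 178, 187, 194, 200, 222, 229, 238, 245, 253]

Fragments:
  [0,5): 5 bp
  [5,13): 8 bp
  [13,21): 8 bp
  [21,29): 8 bp
  [29,42): 13 bp
  [42,48): 6 bp
  [48,58): 10 bp
  [58,66): 8 bp
  [66,72): 6 bp
  [72,86): 14 bp
  [86,96): 10 bp
  [96,106): 10 bp
  [106,114): 8 bp
  [114,122): 8 bp
  [122,132): 10 bp
  [132,144): 12 bp
  [144,163): 19 bp
  [163,170): 7 bp
  [170,178): 8 bp
  [178,187): 9 bp
  [187,194): 7 bp
  [194,200): 6 bp
  [200,222): 22 bp
  [222,229): 7 bp
  [229,238): 9 bp
  [238,245): 7 bp
  [245,253): 8 bp
  [253,272): 19 bp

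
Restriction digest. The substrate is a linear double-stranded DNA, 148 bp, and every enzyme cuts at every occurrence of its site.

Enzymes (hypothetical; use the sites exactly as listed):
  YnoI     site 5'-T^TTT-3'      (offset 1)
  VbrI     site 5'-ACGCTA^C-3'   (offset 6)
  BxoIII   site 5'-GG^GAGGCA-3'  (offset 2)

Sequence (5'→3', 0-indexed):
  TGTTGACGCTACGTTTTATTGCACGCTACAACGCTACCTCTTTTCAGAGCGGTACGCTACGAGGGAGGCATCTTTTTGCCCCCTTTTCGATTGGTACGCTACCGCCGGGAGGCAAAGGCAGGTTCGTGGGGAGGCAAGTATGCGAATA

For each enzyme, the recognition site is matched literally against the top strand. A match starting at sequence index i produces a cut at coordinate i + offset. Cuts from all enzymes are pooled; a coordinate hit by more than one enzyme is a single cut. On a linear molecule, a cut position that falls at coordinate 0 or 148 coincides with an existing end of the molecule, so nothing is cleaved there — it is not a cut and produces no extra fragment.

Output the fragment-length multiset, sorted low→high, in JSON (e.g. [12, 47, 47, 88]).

Site scan:
  YnoI (TTTT, off=1): starts [13, 40, 72, 73, 83] → cuts [14, 41, 73, 74, 84]
  VbrI (ACGCTAC, off=6): starts [5, 22, 30, 53, 95] → cuts [11, 28, 36, 59, 101]
  BxoIII (GGGAGGCA, off=2): starts [62, 106, 128] → cuts [64, 108, 130]

All cut coordinates (distinct, sorted): [11, 14, 28, 36, 41, 59, 64, 73, 74, 84, 101, 108, 130]

Fragment lengths:
  [0,11): 11 bp
  [11,14): 3 bp
  [14,28): 14 bp
  [28,36): 8 bp
  [36,41): 5 bp
  [41,59): 18 bp
  [59,64): 5 bp
  [64,73): 9 bp
  [73,74): 1 bp
  [74,84): 10 bp
  [84,101): 17 bp
  [101,108): 7 bp
  [108,130): 22 bp
  [130,148): 18 bp

[1,3,5,5,7,8,9,10,11,14,17,18,18,22]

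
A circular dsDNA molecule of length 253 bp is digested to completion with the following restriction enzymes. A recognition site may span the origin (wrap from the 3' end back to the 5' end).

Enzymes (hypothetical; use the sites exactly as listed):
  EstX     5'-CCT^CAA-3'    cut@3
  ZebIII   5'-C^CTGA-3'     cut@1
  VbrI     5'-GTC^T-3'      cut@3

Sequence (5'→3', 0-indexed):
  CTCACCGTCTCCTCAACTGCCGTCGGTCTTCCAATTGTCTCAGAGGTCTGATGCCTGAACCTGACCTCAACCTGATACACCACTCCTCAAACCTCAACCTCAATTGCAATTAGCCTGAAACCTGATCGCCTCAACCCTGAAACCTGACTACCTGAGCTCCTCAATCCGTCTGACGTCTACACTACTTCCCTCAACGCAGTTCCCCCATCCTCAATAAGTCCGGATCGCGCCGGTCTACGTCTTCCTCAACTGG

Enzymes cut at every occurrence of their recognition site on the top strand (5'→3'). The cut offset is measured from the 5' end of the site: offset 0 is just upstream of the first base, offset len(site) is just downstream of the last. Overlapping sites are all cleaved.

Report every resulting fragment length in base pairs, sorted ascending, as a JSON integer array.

[4,4,5,5,6,6,6,6,7,7,7,7,7,8,9,9,10,10,11,14,14,15,16,16,20,24]

Site scan:
  EstX (CCTCAA, off=3): starts [10, 64, 84, 91, 97, 128, 158, 188, 208, 243] → cuts [13, 67, 87, 94, 100, 131, 161, 191, 211, 246]
  ZebIII (CCTGA, off=1): starts [53, 59, 70, 113, 120, 135, 142, 150] → cuts [54, 60, 71, 114, 121, 136, 143, 151]
  VbrI (GTCT, off=3): starts [6, 25, 36, 45, 167, 174, 232, 238] → cuts [9, 28, 39, 48, 170, 177, 235, 241]

All cut coordinates (distinct, sorted): [9, 13, 28, 39, 48, 54, 60, 67, 71, 87, 94, 100, 114, 121, 131, 136, 143, 151, 161, 170, 177, 191, 211, 235, 241, 246]

Fragments:
  9→13: 4 bp
  13→28: 15 bp
  28→39: 11 bp
  39→48: 9 bp
  48→54: 6 bp
  54→60: 6 bp
  60→67: 7 bp
  67→71: 4 bp
  71→87: 16 bp
  87→94: 7 bp
  94→100: 6 bp
  100→114: 14 bp
  114→121: 7 bp
  121→131: 10 bp
  131→136: 5 bp
  136→143: 7 bp
  143→151: 8 bp
  151→161: 10 bp
  161→170: 9 bp
  170→177: 7 bp
  177→191: 14 bp
  191→211: 20 bp
  211→235: 24 bp
  235→241: 6 bp
  241→246: 5 bp
  246→9 (wrap): 253-246+9 = 16 bp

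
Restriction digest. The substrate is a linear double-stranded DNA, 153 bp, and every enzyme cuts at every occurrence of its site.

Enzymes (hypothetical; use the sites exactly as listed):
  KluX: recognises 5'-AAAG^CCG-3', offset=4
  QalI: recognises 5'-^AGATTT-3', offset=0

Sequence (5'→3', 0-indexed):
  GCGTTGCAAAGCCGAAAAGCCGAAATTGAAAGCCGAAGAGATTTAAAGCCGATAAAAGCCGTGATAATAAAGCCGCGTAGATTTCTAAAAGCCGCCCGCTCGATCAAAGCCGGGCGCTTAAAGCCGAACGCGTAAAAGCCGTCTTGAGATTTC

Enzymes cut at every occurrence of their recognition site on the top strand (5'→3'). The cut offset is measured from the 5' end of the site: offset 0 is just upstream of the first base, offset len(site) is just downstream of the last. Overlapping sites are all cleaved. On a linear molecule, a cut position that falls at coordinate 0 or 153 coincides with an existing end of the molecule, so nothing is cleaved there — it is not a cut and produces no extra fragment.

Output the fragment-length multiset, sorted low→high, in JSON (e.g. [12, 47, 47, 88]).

Per-enzyme occurrences:
  KluX (AAAGCCG, off=4): starts [7, 15, 28, 44, 54, 68, 87, 105, 119, 134] → cuts [11, 19, 32, 48, 58, 72, 91, 109, 123, 138]
  QalI (AGATTT, off=0): starts [38, 78, 146] → cuts [38, 78, 146]

Pooled cuts: [11, 19, 32, 38, 48, 58, 72, 78, 91, 109, 123, 138, 146]

Fragment lengths:
  [0,11): 11 bp
  [11,19): 8 bp
  [19,32): 13 bp
  [32,38): 6 bp
  [38,48): 10 bp
  [48,58): 10 bp
  [58,72): 14 bp
  [72,78): 6 bp
  [78,91): 13 bp
  [91,109): 18 bp
  [109,123): 14 bp
  [123,138): 15 bp
  [138,146): 8 bp
  [146,153): 7 bp

[6,6,7,8,8,10,10,11,13,13,14,14,15,18]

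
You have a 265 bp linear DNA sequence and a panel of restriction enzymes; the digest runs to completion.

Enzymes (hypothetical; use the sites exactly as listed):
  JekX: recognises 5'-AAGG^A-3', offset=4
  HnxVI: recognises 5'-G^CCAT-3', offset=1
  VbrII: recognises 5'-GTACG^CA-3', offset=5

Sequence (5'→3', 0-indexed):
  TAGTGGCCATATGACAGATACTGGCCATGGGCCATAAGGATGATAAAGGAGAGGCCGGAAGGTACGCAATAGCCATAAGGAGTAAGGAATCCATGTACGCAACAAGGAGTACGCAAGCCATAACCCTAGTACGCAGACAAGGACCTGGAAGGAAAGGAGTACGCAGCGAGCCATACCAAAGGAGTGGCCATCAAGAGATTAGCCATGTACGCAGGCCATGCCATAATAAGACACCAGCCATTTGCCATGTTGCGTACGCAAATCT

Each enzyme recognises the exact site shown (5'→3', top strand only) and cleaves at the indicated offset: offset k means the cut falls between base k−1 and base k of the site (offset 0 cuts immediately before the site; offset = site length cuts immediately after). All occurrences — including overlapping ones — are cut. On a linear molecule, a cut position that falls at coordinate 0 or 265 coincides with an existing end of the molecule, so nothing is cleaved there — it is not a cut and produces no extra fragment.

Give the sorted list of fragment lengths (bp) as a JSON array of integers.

[4,4,5,5,5,6,6,6,6,7,7,7,7,7,8,8,8,9,9,10,10,12,12,14,15,16,17,17,18]

Per-enzyme occurrences:
  JekX AAGGA/4: at [35, 45, 76, 83, 103, 138, 148, 153, 178] ⇒ [39, 49, 80, 87, 107, 142, 152, 157, 182]
  HnxVI GCCAT/1: at [5, 23, 30, 71, 116, 169, 186, 201, 214, 219, 236, 243] ⇒ [6, 24, 31, 72, 117, 170, 187, 202, 215, 220, 237, 244]
  VbrII GTACGCA/5: at [61, 94, 108, 128, 158, 206, 253] ⇒ [66, 99, 113, 133, 163, 211, 258]

All cut coordinates (distinct, sorted): [6, 24, 31, 39, 49, 66, 72, 80, 87, 99, 107, 113, 117, 133, 142, 152, 157, 163, 170, 182, 187, 202, 211, 215, 220, 237, 244, 258]

Fragment lengths:
  [0,6): 6 bp
  [6,24): 18 bp
  [24,31): 7 bp
  [31,39): 8 bp
  [39,49): 10 bp
  [49,66): 17 bp
  [66,72): 6 bp
  [72,80): 8 bp
  [80,87): 7 bp
  [87,99): 12 bp
  [99,107): 8 bp
  [107,113): 6 bp
  [113,117): 4 bp
  [117,133): 16 bp
  [133,142): 9 bp
  [142,152): 10 bp
  [152,157): 5 bp
  [157,163): 6 bp
  [163,170): 7 bp
  [170,182): 12 bp
  [182,187): 5 bp
  [187,202): 15 bp
  [202,211): 9 bp
  [211,215): 4 bp
  [215,220): 5 bp
  [220,237): 17 bp
  [237,244): 7 bp
  [244,258): 14 bp
  [258,265): 7 bp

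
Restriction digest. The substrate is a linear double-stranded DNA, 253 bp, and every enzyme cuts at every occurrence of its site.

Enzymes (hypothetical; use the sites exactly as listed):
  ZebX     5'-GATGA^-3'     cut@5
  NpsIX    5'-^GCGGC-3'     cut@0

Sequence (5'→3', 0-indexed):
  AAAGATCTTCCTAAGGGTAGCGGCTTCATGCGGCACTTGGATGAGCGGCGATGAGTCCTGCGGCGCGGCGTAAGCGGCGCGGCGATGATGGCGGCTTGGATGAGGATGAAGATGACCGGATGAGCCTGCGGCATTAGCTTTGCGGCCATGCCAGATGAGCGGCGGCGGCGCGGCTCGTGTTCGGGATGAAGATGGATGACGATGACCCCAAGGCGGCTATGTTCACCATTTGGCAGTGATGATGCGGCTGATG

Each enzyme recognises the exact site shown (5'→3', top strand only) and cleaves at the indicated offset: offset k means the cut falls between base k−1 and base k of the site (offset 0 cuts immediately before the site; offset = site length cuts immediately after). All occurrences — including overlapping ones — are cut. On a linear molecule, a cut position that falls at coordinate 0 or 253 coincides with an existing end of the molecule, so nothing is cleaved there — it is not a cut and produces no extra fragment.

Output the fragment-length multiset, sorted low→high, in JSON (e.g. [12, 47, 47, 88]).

Per-enzyme occurrences:
  ZebX (GATGA, off=5): starts [39, 49, 83, 98, 104, 110, 118, 153, 184, 194, 200, 237] → cuts [44, 54, 88, 103, 109, 115, 123, 158, 189, 199, 205, 242]
  NpsIX (GCGGC, off=0): starts [19, 29, 44, 59, 64, 73, 78, 90, 127, 141, 158, 161, 164, 169, 212, 243] → cuts [19, 29, 44, 59, 64, 73, 78, 90, 127, 141, 158, 161, 164, 169, 212, 243]

Pooled cuts: [19, 29, 44, 54, 59, 64, 73, 78, 88, 90, 103, 109, 115, 123, 127, 141, 158, 161, 164, 169, 189, 199, 205, 212, 242, 243]

Fragments:
  [0,19): 19 bp
  [19,29): 10 bp
  [29,44): 15 bp
  [44,54): 10 bp
  [54,59): 5 bp
  [59,64): 5 bp
  [64,73): 9 bp
  [73,78): 5 bp
  [78,88): 10 bp
  [88,90): 2 bp
  [90,103): 13 bp
  [103,109): 6 bp
  [109,115): 6 bp
  [115,123): 8 bp
  [123,127): 4 bp
  [127,141): 14 bp
  [141,158): 17 bp
  [158,161): 3 bp
  [161,164): 3 bp
  [164,169): 5 bp
  [169,189): 20 bp
  [189,199): 10 bp
  [199,205): 6 bp
  [205,212): 7 bp
  [212,242): 30 bp
  [242,243): 1 bp
  [243,253): 10 bp

[1,2,3,3,4,5,5,5,5,6,6,6,7,8,9,10,10,10,10,10,13,14,15,17,19,20,30]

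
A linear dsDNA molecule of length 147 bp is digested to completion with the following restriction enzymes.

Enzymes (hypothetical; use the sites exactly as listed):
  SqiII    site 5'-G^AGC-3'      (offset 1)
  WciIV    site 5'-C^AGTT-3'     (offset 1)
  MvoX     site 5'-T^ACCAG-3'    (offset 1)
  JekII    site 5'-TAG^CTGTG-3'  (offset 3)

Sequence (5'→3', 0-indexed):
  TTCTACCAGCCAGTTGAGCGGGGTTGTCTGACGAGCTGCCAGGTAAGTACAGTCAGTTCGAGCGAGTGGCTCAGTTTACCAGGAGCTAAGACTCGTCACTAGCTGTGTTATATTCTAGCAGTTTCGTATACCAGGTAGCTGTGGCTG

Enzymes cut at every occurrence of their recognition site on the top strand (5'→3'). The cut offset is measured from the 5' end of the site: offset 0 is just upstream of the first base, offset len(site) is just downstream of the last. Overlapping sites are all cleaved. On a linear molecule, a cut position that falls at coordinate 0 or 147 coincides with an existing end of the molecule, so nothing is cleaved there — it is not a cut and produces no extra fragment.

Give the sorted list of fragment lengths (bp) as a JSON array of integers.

[4,5,5,6,6,7,9,9,10,12,17,17,19,21]

Scan for sites:
  SqiII (GAGC, off=1): starts [15, 32, 59, 82] → cuts [16, 33, 60, 83]
  WciIV (CAGTT, off=1): starts [10, 53, 71, 118] → cuts [11, 54, 72, 119]
  MvoX (TACCAG, off=1): starts [3, 76, 128] → cuts [4, 77, 129]
  JekII (TAGCTGTG, off=3): starts [99, 135] → cuts [102, 138]

Pooled cuts: [4, 11, 16, 33, 54, 60, 72, 77, 83, 102, 119, 129, 138]

Fragments:
  [0,4): 4 bp
  [4,11): 7 bp
  [11,16): 5 bp
  [16,33): 17 bp
  [33,54): 21 bp
  [54,60): 6 bp
  [60,72): 12 bp
  [72,77): 5 bp
  [77,83): 6 bp
  [83,102): 19 bp
  [102,119): 17 bp
  [119,129): 10 bp
  [129,138): 9 bp
  [138,147): 9 bp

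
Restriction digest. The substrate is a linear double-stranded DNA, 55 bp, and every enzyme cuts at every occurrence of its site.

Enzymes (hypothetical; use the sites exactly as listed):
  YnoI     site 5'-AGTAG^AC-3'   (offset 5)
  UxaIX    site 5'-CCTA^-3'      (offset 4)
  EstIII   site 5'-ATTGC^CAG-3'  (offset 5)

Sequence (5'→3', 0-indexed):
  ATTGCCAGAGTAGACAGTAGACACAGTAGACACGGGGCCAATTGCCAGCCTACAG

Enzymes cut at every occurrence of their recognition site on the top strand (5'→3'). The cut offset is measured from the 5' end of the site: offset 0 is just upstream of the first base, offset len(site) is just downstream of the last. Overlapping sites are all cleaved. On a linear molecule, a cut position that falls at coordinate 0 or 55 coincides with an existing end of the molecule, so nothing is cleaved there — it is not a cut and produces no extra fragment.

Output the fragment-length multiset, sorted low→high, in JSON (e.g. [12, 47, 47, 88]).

Scan for sites:
  YnoI (AGTAGAC, off=5): starts [8, 15, 24] → cuts [13, 20, 29]
  UxaIX (CCTA, off=4): starts [48] → cuts [52]
  EstIII (ATTGCCAG, off=5): starts [0, 40] → cuts [5, 45]

Pooled cuts: [5, 13, 20, 29, 45, 52]

Fragment lengths:
  [0,5): 5 bp
  [5,13): 8 bp
  [13,20): 7 bp
  [20,29): 9 bp
  [29,45): 16 bp
  [45,52): 7 bp
  [52,55): 3 bp

[3,5,7,7,8,9,16]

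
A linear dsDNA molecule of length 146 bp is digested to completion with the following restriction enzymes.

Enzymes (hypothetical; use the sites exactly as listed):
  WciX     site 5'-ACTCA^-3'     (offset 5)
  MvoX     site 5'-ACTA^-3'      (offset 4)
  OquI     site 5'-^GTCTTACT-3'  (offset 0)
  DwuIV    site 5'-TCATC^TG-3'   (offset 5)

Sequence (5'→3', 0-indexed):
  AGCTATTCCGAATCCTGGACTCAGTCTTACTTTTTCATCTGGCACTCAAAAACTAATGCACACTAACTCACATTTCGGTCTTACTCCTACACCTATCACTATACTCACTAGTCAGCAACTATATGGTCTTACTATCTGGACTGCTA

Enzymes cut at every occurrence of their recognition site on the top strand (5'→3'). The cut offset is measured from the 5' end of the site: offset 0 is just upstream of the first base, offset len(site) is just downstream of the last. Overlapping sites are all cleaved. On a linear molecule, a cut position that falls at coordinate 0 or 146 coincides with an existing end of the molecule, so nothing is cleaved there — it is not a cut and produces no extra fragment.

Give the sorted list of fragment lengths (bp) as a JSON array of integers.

Per-enzyme occurrences:
  WciX (ACTCA, off=5): starts [18, 43, 65, 102] → cuts [23, 48, 70, 107]
  MvoX (ACTA, off=4): starts [51, 61, 97, 106, 117, 130] → cuts [55, 65, 101, 110, 121, 134]
  OquI (GTCTTACT, off=0): starts [23, 77, 125] → cuts [23, 77, 125]
  DwuIV (TCATCTG, off=5): starts [34] → cuts [39]

Pooled cuts: [23, 39, 48, 55, 65, 70, 77, 101, 107, 110, 121, 125, 134]

Fragment lengths:
  [0,23): 23 bp
  [23,39): 16 bp
  [39,48): 9 bp
  [48,55): 7 bp
  [55,65): 10 bp
  [65,70): 5 bp
  [70,77): 7 bp
  [77,101): 24 bp
  [101,107): 6 bp
  [107,110): 3 bp
  [110,121): 11 bp
  [121,125): 4 bp
  [125,134): 9 bp
  [134,146): 12 bp

[3,4,5,6,7,7,9,9,10,11,12,16,23,24]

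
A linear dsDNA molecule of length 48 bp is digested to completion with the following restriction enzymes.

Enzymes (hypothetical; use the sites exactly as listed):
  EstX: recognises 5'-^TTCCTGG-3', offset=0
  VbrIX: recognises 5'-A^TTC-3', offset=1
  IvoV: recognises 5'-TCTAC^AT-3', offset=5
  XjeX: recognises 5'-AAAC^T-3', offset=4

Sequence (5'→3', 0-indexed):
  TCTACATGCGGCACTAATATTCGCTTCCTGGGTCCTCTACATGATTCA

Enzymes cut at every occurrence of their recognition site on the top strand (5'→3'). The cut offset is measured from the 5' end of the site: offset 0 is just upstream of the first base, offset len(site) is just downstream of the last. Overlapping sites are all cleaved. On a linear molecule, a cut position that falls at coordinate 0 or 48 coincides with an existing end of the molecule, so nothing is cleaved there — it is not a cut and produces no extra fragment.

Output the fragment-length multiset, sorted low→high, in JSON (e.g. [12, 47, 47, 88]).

Per-enzyme occurrences:
  EstX (TTCCTGG, off=0): starts [24] → cuts [24]
  VbrIX (ATTC, off=1): starts [18, 43] → cuts [19, 44]
  IvoV (TCTACAT, off=5): starts [0, 35] → cuts [5, 40]
  XjeX (AAACT, off=4): no sites

All cut coordinates (distinct, sorted): [5, 19, 24, 40, 44]

Fragments:
  [0,5): 5 bp
  [5,19): 14 bp
  [19,24): 5 bp
  [24,40): 16 bp
  [40,44): 4 bp
  [44,48): 4 bp

[4,4,5,5,14,16]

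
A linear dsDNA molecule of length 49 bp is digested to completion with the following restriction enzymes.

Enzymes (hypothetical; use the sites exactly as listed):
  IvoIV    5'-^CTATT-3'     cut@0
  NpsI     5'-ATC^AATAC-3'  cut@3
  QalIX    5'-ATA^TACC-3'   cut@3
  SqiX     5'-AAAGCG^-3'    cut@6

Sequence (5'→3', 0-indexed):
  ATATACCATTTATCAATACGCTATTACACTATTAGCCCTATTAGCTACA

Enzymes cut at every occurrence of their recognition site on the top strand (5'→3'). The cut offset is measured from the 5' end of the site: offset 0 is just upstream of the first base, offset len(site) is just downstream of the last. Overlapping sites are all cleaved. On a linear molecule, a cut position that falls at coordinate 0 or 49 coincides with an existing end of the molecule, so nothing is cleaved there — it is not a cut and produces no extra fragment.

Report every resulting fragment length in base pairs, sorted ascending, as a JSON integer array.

[3,6,8,9,11,12]

Per-enzyme occurrences:
  IvoIV CTATT/0: at [20, 28, 37] ⇒ [20, 28, 37]
  NpsI ATCAATAC/3: at [11] ⇒ [14]
  QalIX ATATACC/3: at [0] ⇒ [3]
  SqiX (AAAGCG, off=6): no sites

All cut coordinates (distinct, sorted): [3, 14, 20, 28, 37]

Fragment lengths:
  [0,3): 3 bp
  [3,14): 11 bp
  [14,20): 6 bp
  [20,28): 8 bp
  [28,37): 9 bp
  [37,49): 12 bp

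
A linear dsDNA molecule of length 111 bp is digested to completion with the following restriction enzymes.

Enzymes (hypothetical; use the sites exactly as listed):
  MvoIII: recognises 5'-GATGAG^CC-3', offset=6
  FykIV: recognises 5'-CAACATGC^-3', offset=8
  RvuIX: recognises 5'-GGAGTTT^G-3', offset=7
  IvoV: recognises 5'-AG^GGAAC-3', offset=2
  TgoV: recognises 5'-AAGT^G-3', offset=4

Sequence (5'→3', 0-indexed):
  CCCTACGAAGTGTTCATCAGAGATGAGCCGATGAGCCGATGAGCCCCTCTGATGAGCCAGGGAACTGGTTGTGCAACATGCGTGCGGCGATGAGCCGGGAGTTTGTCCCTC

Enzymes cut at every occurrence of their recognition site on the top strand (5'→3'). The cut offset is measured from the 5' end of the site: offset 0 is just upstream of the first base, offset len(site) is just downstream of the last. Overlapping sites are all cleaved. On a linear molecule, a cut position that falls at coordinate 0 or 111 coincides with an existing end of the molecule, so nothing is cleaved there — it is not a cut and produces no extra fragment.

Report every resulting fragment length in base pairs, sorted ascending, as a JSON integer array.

[4,7,8,8,10,11,13,13,16,21]

Scan for sites:
  MvoIII GATGAGCC/6: at [21, 29, 37, 50, 88] ⇒ [27, 35, 43, 56, 94]
  FykIV CAACATGC/8: at [73] ⇒ [81]
  RvuIX GGAGTTTG/7: at [97] ⇒ [104]
  IvoV AGGGAAC/2: at [58] ⇒ [60]
  TgoV AAGTG/4: at [7] ⇒ [11]

Pooled cuts: [11, 27, 35, 43, 56, 60, 81, 94, 104]

Fragments:
  [0,11): 11 bp
  [11,27): 16 bp
  [27,35): 8 bp
  [35,43): 8 bp
  [43,56): 13 bp
  [56,60): 4 bp
  [60,81): 21 bp
  [81,94): 13 bp
  [94,104): 10 bp
  [104,111): 7 bp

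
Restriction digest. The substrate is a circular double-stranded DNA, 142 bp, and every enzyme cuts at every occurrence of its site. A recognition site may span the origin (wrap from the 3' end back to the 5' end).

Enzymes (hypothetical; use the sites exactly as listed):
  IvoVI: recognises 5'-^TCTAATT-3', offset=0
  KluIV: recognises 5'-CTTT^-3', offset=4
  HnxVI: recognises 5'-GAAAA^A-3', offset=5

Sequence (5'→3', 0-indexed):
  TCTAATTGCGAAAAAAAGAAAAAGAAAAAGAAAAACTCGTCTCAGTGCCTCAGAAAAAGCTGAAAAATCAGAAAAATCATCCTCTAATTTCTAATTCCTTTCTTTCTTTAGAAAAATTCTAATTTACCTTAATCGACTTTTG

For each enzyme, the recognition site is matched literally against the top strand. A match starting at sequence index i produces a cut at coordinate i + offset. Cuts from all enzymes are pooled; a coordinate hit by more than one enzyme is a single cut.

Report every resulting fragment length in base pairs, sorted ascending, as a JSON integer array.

[2,2,4,4,6,6,6,7,7,8,9,9,12,14,23,23]

Per-enzyme occurrences:
  IvoVI TCTAATT/0: at [0, 82, 89, 117] ⇒ [0, 82, 89, 117]
  KluIV CTTT/4: at [97, 101, 105, 136] ⇒ [101, 105, 109, 140]
  HnxVI GAAAAA/5: at [9, 17, 23, 29, 52, 61, 70, 110] ⇒ [14, 22, 28, 34, 57, 66, 75, 115]

Pooled cuts: [0, 14, 22, 28, 34, 57, 66, 75, 82, 89, 101, 105, 109, 115, 117, 140]

Fragment lengths:
  0→14: 14 bp
  14→22: 8 bp
  22→28: 6 bp
  28→34: 6 bp
  34→57: 23 bp
  57→66: 9 bp
  66→75: 9 bp
  75→82: 7 bp
  82→89: 7 bp
  89→101: 12 bp
  101→105: 4 bp
  105→109: 4 bp
  109→115: 6 bp
  115→117: 2 bp
  117→140: 23 bp
  140→0 (wrap): 142-140+0 = 2 bp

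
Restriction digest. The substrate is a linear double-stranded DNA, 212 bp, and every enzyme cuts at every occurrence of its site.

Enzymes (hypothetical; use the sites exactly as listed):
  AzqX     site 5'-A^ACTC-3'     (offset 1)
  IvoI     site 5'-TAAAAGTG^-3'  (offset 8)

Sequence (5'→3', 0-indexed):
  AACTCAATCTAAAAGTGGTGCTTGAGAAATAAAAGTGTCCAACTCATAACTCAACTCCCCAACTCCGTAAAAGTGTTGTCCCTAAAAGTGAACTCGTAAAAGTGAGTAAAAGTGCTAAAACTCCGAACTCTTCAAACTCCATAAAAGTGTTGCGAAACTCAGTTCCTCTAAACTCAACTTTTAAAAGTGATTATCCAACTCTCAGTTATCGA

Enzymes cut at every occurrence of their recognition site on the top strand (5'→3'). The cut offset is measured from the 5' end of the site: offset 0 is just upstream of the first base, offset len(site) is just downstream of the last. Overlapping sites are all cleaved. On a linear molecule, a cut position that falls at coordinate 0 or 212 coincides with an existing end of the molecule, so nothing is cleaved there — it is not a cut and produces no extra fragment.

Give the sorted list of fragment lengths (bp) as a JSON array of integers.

Scan for sites:
  AzqX (AACTC, off=1): starts [0, 40, 47, 52, 60, 90, 118, 125, 134, 155, 170, 196] → cuts [1, 41, 48, 53, 61, 91, 119, 126, 135, 156, 171, 197]
  IvoI (TAAAAGTG, off=8): starts [9, 29, 67, 82, 96, 106, 141, 181] → cuts [17, 37, 75, 90, 104, 114, 149, 189]

All cut coordinates (distinct, sorted): [1, 17, 37, 41, 48, 53, 61, 75, 90, 91, 104, 114, 119, 126, 135, 149, 156, 171, 189, 197]

Fragments:
  [0,1): 1 bp
  [1,17): 16 bp
  [17,37): 20 bp
  [37,41): 4 bp
  [41,48): 7 bp
  [48,53): 5 bp
  [53,61): 8 bp
  [61,75): 14 bp
  [75,90): 15 bp
  [90,91): 1 bp
  [91,104): 13 bp
  [104,114): 10 bp
  [114,119): 5 bp
  [119,126): 7 bp
  [126,135): 9 bp
  [135,149): 14 bp
  [149,156): 7 bp
  [156,171): 15 bp
  [171,189): 18 bp
  [189,197): 8 bp
  [197,212): 15 bp

[1,1,4,5,5,7,7,7,8,8,9,10,13,14,14,15,15,15,16,18,20]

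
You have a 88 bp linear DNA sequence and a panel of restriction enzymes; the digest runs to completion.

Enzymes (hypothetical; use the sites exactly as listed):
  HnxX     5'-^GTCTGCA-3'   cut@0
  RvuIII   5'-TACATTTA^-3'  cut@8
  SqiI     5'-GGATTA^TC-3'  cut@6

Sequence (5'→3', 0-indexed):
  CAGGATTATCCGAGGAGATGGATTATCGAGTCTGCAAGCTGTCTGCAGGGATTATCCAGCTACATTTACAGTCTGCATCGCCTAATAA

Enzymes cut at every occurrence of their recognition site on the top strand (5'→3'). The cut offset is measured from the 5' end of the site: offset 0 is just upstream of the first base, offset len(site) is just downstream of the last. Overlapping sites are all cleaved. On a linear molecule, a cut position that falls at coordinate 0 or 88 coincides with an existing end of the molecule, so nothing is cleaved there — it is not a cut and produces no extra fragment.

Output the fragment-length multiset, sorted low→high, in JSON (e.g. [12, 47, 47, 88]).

Per-enzyme occurrences:
  HnxX (GTCTGCA, off=0): starts [29, 40, 70] → cuts [29, 40, 70]
  RvuIII (TACATTTA, off=8): starts [60] → cuts [68]
  SqiI (GGATTATC, off=6): starts [2, 19, 48] → cuts [8, 25, 54]

Pooled cuts: [8, 25, 29, 40, 54, 68, 70]

Fragments:
  [0,8): 8 bp
  [8,25): 17 bp
  [25,29): 4 bp
  [29,40): 11 bp
  [40,54): 14 bp
  [54,68): 14 bp
  [68,70): 2 bp
  [70,88): 18 bp

[2,4,8,11,14,14,17,18]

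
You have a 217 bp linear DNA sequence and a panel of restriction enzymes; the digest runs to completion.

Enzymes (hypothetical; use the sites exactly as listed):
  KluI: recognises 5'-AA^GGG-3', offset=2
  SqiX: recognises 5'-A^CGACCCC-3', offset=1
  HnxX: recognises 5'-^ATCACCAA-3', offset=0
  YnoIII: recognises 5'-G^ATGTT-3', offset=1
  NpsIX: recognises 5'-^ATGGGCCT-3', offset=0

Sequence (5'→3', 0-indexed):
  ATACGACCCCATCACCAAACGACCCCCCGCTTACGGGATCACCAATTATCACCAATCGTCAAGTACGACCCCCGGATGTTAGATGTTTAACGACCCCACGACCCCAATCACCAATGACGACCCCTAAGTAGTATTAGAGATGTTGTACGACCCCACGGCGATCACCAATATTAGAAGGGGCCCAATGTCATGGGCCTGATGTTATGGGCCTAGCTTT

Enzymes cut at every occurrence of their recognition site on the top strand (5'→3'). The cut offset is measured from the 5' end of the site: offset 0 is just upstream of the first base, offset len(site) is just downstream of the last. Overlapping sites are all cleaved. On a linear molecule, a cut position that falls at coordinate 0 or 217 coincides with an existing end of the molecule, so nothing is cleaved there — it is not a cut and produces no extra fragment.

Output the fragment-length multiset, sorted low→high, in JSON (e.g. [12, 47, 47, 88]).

Per-enzyme occurrences:
  KluI (AAGGG, off=2): starts [174] → cuts [176]
  SqiX (ACGACCCC, off=1): starts [2, 18, 64, 89, 97, 116, 146] → cuts [3, 19, 65, 90, 98, 117, 147]
  HnxX (ATCACCAA, off=0): starts [10, 37, 47, 106, 160] → cuts [10, 37, 47, 106, 160]
  YnoIII (GATGTT, off=1): starts [74, 81, 138, 197] → cuts [75, 82, 139, 198]
  NpsIX (ATGGGCCT, off=0): starts [189, 203] → cuts [189, 203]

Pooled cuts: [3, 10, 19, 37, 47, 65, 75, 82, 90, 98, 106, 117, 139, 147, 160, 176, 189, 198, 203]

Fragments:
  [0,3): 3 bp
  [3,10): 7 bp
  [10,19): 9 bp
  [19,37): 18 bp
  [37,47): 10 bp
  [47,65): 18 bp
  [65,75): 10 bp
  [75,82): 7 bp
  [82,90): 8 bp
  [90,98): 8 bp
  [98,106): 8 bp
  [106,117): 11 bp
  [117,139): 22 bp
  [139,147): 8 bp
  [147,160): 13 bp
  [160,176): 16 bp
  [176,189): 13 bp
  [189,198): 9 bp
  [198,203): 5 bp
  [203,217): 14 bp

[3,5,7,7,8,8,8,8,9,9,10,10,11,13,13,14,16,18,18,22]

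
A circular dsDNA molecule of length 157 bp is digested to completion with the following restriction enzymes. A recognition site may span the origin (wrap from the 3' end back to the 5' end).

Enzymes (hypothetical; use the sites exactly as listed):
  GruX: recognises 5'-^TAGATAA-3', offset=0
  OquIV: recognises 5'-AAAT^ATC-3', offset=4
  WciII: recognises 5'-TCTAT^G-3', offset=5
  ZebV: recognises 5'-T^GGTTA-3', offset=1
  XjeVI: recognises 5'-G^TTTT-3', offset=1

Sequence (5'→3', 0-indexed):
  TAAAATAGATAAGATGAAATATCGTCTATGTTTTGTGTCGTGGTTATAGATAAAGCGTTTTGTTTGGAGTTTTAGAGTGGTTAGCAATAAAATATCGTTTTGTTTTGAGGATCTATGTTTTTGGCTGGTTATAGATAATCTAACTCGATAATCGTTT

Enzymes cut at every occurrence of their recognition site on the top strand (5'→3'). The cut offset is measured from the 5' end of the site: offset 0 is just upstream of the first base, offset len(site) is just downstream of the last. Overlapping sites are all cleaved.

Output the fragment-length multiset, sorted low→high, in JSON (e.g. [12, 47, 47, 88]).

Site scan:
  GruX TAGATAA/0: at [5, 46, 131] ⇒ [5, 46, 131]
  OquIV AAATATC/4: at [16, 89] ⇒ [20, 93]
  WciII TCTATG/5: at [24, 111] ⇒ [29, 116]
  ZebV TGGTTA/1: at [40, 77, 125] ⇒ [41, 78, 126]
  XjeVI GTTTT/1: at [29, 56, 68, 96, 101, 116, 153] ⇒ [30, 57, 69, 97, 102, 117, 154]

Pooled cuts: [5, 20, 29, 30, 41, 46, 57, 69, 78, 93, 97, 102, 116, 117, 126, 131, 154]

Fragments:
  5→20: 15 bp
  20→29: 9 bp
  29→30: 1 bp
  30→41: 11 bp
  41→46: 5 bp
  46→57: 11 bp
  57→69: 12 bp
  69→78: 9 bp
  78→93: 15 bp
  93→97: 4 bp
  97→102: 5 bp
  102→116: 14 bp
  116→117: 1 bp
  117→126: 9 bp
  126→131: 5 bp
  131→154: 23 bp
  154→5 (wrap): 157-154+5 = 8 bp

[1,1,4,5,5,5,8,9,9,9,11,11,12,14,15,15,23]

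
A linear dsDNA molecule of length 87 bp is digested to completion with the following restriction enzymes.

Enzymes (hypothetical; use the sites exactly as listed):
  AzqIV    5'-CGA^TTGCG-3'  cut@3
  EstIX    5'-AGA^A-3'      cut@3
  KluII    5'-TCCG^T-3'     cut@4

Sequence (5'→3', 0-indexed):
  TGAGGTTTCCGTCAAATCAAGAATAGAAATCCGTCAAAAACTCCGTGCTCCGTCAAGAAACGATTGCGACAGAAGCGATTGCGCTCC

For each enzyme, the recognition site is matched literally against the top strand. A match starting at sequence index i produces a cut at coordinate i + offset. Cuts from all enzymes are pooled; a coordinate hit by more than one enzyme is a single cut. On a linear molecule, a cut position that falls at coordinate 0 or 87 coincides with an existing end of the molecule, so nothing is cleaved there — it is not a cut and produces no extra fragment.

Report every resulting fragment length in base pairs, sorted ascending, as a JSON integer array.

Per-enzyme occurrences:
  AzqIV (CGATTGCG, off=3): starts [60, 75] → cuts [63, 78]
  EstIX (AGAA, off=3): starts [19, 24, 55, 70] → cuts [22, 27, 58, 73]
  KluII (TCCGT, off=4): starts [7, 29, 41, 48] → cuts [11, 33, 45, 52]

All cut coordinates (distinct, sorted): [11, 22, 27, 33, 45, 52, 58, 63, 73, 78]

Fragments:
  [0,11): 11 bp
  [11,22): 11 bp
  [22,27): 5 bp
  [27,33): 6 bp
  [33,45): 12 bp
  [45,52): 7 bp
  [52,58): 6 bp
  [58,63): 5 bp
  [63,73): 10 bp
  [73,78): 5 bp
  [78,87): 9 bp

[5,5,5,6,6,7,9,10,11,11,12]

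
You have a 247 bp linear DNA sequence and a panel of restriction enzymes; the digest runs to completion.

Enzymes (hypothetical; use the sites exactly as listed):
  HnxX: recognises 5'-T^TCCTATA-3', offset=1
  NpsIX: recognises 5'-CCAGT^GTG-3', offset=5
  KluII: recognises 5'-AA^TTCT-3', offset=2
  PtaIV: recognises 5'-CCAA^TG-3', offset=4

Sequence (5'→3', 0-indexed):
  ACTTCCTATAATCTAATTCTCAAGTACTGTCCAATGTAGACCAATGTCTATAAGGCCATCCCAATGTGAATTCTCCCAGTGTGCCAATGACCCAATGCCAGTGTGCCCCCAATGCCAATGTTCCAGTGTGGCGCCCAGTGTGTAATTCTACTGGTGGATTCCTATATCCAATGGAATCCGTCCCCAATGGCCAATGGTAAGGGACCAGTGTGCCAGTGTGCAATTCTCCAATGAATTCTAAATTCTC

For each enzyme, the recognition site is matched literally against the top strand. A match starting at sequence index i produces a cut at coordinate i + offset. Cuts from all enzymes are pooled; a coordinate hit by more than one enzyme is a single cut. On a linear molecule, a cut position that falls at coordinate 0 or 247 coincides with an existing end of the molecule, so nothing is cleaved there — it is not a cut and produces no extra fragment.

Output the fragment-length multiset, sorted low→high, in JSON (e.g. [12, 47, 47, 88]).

Scan for sites:
  HnxX TTCCTATA/1: at [2, 158] ⇒ [3, 159]
  NpsIX CCAGTGTG/5: at [75, 97, 122, 134, 204, 212] ⇒ [80, 102, 127, 139, 209, 217]
  KluII AATTCT/2: at [14, 68, 143, 221, 233, 240] ⇒ [16, 70, 145, 223, 235, 242]
  PtaIV CCAATG/4: at [30, 40, 60, 83, 91, 108, 114, 167, 183, 190, 227] ⇒ [34, 44, 64, 87, 95, 112, 118, 171, 187, 194, 231]

Pooled cuts: [3, 16, 34, 44, 64, 70, 80, 87, 95, 102, 112, 118, 127, 139, 145, 159, 171, 187, 194, 209, 217, 223, 231, 235, 242]

Fragments:
  [0,3): 3 bp
  [3,16): 13 bp
  [16,34): 18 bp
  [34,44): 10 bp
  [44,64): 20 bp
  [64,70): 6 bp
  [70,80): 10 bp
  [80,87): 7 bp
  [87,95): 8 bp
  [95,102): 7 bp
  [102,112): 10 bp
  [112,118): 6 bp
  [118,127): 9 bp
  [127,139): 12 bp
  [139,145): 6 bp
  [145,159): 14 bp
  [159,171): 12 bp
  [171,187): 16 bp
  [187,194): 7 bp
  [194,209): 15 bp
  [209,217): 8 bp
  [217,223): 6 bp
  [223,231): 8 bp
  [231,235): 4 bp
  [235,242): 7 bp
  [242,247): 5 bp

[3,4,5,6,6,6,6,7,7,7,7,8,8,8,9,10,10,10,12,12,13,14,15,16,18,20]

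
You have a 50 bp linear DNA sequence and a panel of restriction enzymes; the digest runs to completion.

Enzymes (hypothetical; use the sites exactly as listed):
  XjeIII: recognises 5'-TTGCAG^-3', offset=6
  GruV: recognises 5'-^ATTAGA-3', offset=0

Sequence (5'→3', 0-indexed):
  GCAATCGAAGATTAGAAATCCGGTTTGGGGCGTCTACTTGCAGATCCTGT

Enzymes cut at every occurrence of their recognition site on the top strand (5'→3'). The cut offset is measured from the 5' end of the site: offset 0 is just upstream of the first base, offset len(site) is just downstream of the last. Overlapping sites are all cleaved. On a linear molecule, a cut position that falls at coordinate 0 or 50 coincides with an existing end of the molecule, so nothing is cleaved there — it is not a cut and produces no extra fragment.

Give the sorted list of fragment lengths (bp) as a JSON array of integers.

Scan for sites:
  XjeIII (TTGCAG, off=6): starts [37] → cuts [43]
  GruV (ATTAGA, off=0): starts [10] → cuts [10]

Pooled cuts: [10, 43]

Fragments:
  [0,10): 10 bp
  [10,43): 33 bp
  [43,50): 7 bp

[7,10,33]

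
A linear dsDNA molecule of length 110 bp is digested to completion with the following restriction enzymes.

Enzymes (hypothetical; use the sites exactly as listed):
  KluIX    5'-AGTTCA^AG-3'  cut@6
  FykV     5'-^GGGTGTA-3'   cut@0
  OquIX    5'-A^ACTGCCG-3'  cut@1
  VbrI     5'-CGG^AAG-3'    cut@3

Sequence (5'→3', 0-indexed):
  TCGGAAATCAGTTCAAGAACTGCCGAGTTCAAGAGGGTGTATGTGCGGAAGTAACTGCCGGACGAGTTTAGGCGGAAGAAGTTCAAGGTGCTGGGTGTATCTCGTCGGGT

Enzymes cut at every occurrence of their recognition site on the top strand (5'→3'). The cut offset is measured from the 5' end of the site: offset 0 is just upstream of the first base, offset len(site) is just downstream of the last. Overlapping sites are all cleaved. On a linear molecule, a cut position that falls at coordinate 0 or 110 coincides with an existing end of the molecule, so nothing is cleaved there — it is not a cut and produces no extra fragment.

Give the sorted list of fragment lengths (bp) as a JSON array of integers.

Scan for sites:
  KluIX AGTTCAAG/6: at [9, 25, 79] ⇒ [15, 31, 85]
  FykV GGGTGTA/0: at [34, 92] ⇒ [34, 92]
  OquIX AACTGCCG/1: at [17, 52] ⇒ [18, 53]
  VbrI CGGAAG/3: at [45, 72] ⇒ [48, 75]

Pooled cuts: [15, 18, 31, 34, 48, 53, 75, 85, 92]

Fragment lengths:
  [0,15): 15 bp
  [15,18): 3 bp
  [18,31): 13 bp
  [31,34): 3 bp
  [34,48): 14 bp
  [48,53): 5 bp
  [53,75): 22 bp
  [75,85): 10 bp
  [85,92): 7 bp
  [92,110): 18 bp

[3,3,5,7,10,13,14,15,18,22]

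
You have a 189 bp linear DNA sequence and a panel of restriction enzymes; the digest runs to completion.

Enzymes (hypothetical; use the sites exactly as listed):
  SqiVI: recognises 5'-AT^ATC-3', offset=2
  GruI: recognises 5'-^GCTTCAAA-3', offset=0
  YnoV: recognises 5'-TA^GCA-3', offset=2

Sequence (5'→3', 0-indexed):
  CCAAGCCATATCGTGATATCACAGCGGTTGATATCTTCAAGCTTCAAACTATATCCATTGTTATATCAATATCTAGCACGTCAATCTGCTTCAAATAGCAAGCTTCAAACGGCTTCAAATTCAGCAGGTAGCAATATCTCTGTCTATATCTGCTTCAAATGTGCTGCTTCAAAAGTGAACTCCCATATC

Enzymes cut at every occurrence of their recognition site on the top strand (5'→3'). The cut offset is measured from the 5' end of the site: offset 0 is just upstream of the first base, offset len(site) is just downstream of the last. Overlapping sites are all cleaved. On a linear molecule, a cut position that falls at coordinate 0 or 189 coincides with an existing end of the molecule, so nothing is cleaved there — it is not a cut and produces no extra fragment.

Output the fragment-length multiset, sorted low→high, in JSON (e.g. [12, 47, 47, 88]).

[3,4,4,5,5,6,8,8,9,10,10,12,12,12,12,14,15,19,21]

Per-enzyme occurrences:
  SqiVI ATATC/2: at [7, 15, 30, 50, 62, 68, 133, 145, 184] ⇒ [9, 17, 32, 52, 64, 70, 135, 147, 186]
  GruI GCTTCAAA/0: at [40, 87, 101, 111, 151, 165] ⇒ [40, 87, 101, 111, 151, 165]
  YnoV TAGCA/2: at [73, 95, 128] ⇒ [75, 97, 130]

Pooled cuts: [9, 17, 32, 40, 52, 64, 70, 75, 87, 97, 101, 111, 130, 135, 147, 151, 165, 186]

Fragment lengths:
  [0,9): 9 bp
  [9,17): 8 bp
  [17,32): 15 bp
  [32,40): 8 bp
  [40,52): 12 bp
  [52,64): 12 bp
  [64,70): 6 bp
  [70,75): 5 bp
  [75,87): 12 bp
  [87,97): 10 bp
  [97,101): 4 bp
  [101,111): 10 bp
  [111,130): 19 bp
  [130,135): 5 bp
  [135,147): 12 bp
  [147,151): 4 bp
  [151,165): 14 bp
  [165,186): 21 bp
  [186,189): 3 bp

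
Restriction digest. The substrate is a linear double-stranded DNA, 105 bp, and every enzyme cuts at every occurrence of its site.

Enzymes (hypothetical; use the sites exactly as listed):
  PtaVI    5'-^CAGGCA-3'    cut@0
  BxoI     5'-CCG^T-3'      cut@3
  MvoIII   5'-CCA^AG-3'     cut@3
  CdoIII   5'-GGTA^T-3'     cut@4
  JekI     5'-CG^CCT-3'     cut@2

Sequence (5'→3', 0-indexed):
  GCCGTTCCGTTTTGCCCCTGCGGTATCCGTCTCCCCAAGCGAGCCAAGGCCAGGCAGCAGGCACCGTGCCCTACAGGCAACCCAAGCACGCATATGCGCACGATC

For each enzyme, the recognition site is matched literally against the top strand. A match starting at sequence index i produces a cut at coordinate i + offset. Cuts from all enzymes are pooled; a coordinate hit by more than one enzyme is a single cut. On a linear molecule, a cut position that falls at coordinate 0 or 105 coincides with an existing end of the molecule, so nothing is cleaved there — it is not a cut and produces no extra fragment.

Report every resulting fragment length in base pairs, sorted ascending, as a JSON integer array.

[4,4,4,5,7,7,8,9,9,11,16,21]

Site scan:
  PtaVI CAGGCA/0: at [50, 57, 73] ⇒ [50, 57, 73]
  BxoI CCGT/3: at [1, 6, 26, 63] ⇒ [4, 9, 29, 66]
  MvoIII CCAAG/3: at [34, 43, 81] ⇒ [37, 46, 84]
  CdoIII GGTAT/4: at [21] ⇒ [25]
  JekI (CGCCT, off=2): no sites

All cut coordinates (distinct, sorted): [4, 9, 25, 29, 37, 46, 50, 57, 66, 73, 84]

Fragments:
  [0,4): 4 bp
  [4,9): 5 bp
  [9,25): 16 bp
  [25,29): 4 bp
  [29,37): 8 bp
  [37,46): 9 bp
  [46,50): 4 bp
  [50,57): 7 bp
  [57,66): 9 bp
  [66,73): 7 bp
  [73,84): 11 bp
  [84,105): 21 bp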